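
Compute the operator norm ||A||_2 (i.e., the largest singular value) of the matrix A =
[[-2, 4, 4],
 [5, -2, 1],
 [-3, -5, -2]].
||A||_2 ≈ 7.738 (= sqrt(largest eigenvalue of A^T A))

||A||_2 = sigma_max(A) = sqrt(lambda_max(A^T A)). Form the symmetric matrix M = A^T A =
[[38, -3, 3],
 [-3, 45, 24],
 [3, 24, 21]].
Its characteristic polynomial (trace, sum of principal 2x2 minors, determinant of M give the coefficients) is
  p(λ) = det(λ I - M) = λ^3 - 104λ^2 + 2859λ - 12996.
No integer candidate from the rational root theorem (±divisors of 12996) is a root, so the roots are irrational. The cubic discriminant is Δ = 1452286980 > 0, so there are three distinct real roots. p(5) = -1176 and p(6) = 630 have opposite signs, so a root lies in (5, 6); Newton's method refines it to λ ≈ 5.64. p(38) = 342 and p(39) = -360 have opposite signs, so a root lies in (38, 39); Newton's method refines it to λ ≈ 38.4831. p(59) = -960 and p(60) = 144 have opposite signs, so a root lies in (59, 60); Newton's method refines it to λ ≈ 59.8769. Check (Vieta): the three roots sum to 104, matching tr M = 104.
So the eigenvalues of A^T A are ≈ 5.64, 38.4831, 59.8769 (all ≥ 0, as they must be for A^T A). The largest is λ_max ≈ 59.8769, hence ||A||_2 = sqrt(λ_max) ≈ 7.738.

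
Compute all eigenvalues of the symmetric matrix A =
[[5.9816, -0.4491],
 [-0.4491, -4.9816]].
sigma(A) ≈ {-5, 6}

A is real symmetric, so its spectrum consists of real eigenvalues. Expanding the characteristic polynomial of the displayed matrix gives
  det(λ I - A) = p(λ) = λ^2 + (-1)λ + (-30).
Solving p(λ) = 0 yields eigenvalues ≈ -5, 6. (A is shown rounded to 4 decimals, so these recover the underlying integer eigenvalues to within that precision.)
Verification: the trace of A = 1 equals the sum of eigenvalues 1, and det(A) ≈ -29.9996 matches the eigenvalue product -30.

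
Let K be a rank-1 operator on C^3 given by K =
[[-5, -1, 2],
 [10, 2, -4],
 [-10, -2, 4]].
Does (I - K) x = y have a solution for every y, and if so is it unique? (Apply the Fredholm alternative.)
(I - K) is singular (det(I - K) = 0, i.e. 1 ∈ sigma(K)). (I - K) x = y is solvable iff y ⊥ ker((I - K)^*) = span{(-5, -1, 2)}, i.e. iff -5y_1 - y_2 + 2y_3 = 0. When solvable, the solutions are x = y + c·(1, -2, 2), c arbitrary (ker(I - K) = span{(1, -2, 2)}, dimension 1).

K has rank 1, so it is an outer product K = u v^T: every row of K is a multiple of one row vector. Reading off the entries, u = (1, -2, 2) and v = (-5, -1, 2) (row i of K equals u_i·v^T). A rank-one matrix u v^T satisfies K u = u (v·u) and kills the (2)-dimensional subspace v^⊥, so its characteristic polynomial is lambda^2 (lambda - v·u) with v·u = tr K = 1. Hence the eigenvalues of I - K are 1 (multiplicity 2) and 1 - (1) = 0, so det(I - K) = 0. (Direct check: I - K =
[[6, 1, -2],
 [-10, -1, 4],
 [10, 2, -3]]
has determinant 0.) So 1 is an eigenvalue of K and (I - K) is not invertible. The finite-dimensional Fredholm alternative says: either (I - K) is invertible, or ker(I - K) ≠ {0} and then range(I - K) = ker((I - K)^*)^⊥, with dim ker(I - K) = dim ker((I - K)^*). We are in the second case, so we need both kernels. Kernel of I - K: (I - K) u = u - u (v·u) = u - u = 0, so ker(I - K) = span{u} = span{(1, -2, 2)} (it is exactly 1-dimensional because rank(I - K) = 2). Kernel of the adjoint: K is real, so (I - K)^* = I - K^T = I - v u^T, and (I - v u^T) v = v - v (u·v) = 0; hence ker((I - K)^*) = span{v} = span{(-5, -1, 2)}. Therefore (I - K) x = y is solvable iff <y, v> = 0, i.e. iff -5y_1 - y_2 + 2y_3 = 0. When this holds, K y = u (v·y) = 0, so (I - K) y = y and x = y is a particular solution; the full solution set is the line x = y + c·u = y + c·(1, -2, 2), c ∈ C.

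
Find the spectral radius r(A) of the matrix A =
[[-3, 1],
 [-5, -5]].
r(A) = sqrt(20) ≈ 4.4721

The eigenvalues of A are the roots of its characteristic polynomial. With M = A (coefficients from the trace and determinant):
  p(λ) = det(λ I - M) = λ^2 + 8λ + 20.
For λ^2 + 8λ + 20 the discriminant is -16. It is negative, so the roots are the complex-conjugate pair λ = -4 ± (sqrt(16)/2) i ≈ -4 ± 2i. For a conjugate pair the product of the roots equals the constant term, so |λ|^2 = 20 and |λ| = sqrt(20) ≈ 4.4721.
Thus the eigenvalues (to 4 decimals) are -4 ± 2i (modulus 4.4721). The spectral radius is the largest modulus: r(A) = sqrt(20) ≈ 4.4721. (Cross-check: r(A) ≤ ||A||_2 ≈ 7.2361; equality holds whenever A is normal, though it can also hold for some non-normal A.)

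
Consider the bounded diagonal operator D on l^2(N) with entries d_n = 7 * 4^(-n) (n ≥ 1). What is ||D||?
||D|| = 7/4 (attained at n = 1)

For D diagonal, ||D|| = sup_n |d_n|. The sequence d_n = 7 * 4^(-n) is positive and strictly decreasing (ratio 4^(-1) < 1), so the supremum is d_1 = 7/4. Hence ||D|| = 7/4.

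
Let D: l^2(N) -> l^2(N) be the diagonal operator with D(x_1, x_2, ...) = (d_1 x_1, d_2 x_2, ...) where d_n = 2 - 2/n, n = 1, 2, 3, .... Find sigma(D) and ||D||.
sigma(D) = {2 - 2/n : n ≥ 1} ∪ {2}; ||D|| = 2

A bounded diagonal operator on l^2 with diagonal entries d_n has spectrum equal to the closure of {d_n : n ≥ 1}: every d_n is an eigenvalue (with eigenvector e_n), so {d_n} ⊂ sigma(D); the spectrum is closed, so its closure is too; and for lambda not in the closure, (D - lambda I) has bounded inverse (the diagonal entries 1/(d_n - lambda) are bounded). For our sequence d_n = 2 - 2/n, n = 1, 2, 3, ...:
  - {d_n} = {2 - 2/n : n ≥ 1}; the only limit point is 2
  - closure = {2 - 2/n : n ≥ 1} ∪ {2}
For the norm: a diagonal operator has ||D|| = sup_n |d_n|. Here d_n = 2 - 2/n increases monotonically from d_1 = 0 toward 2, with all terms in [0, 2); so sup_n |d_n| = 2 (the supremum is the limit, not attained). So ||D|| = 2.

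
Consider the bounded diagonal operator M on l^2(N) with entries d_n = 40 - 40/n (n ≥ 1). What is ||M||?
||M|| = 40

For a diagonal operator on l^2 with entries d_n, ||M|| = sup_n |d_n|. Here d_1 = 0, d_2 = 20, ..., and d_n = 40 - 40/n increases monotonically toward 40. All terms lie in [0, 40), so |d_n| = d_n and the supremum is the limit 40, which is not attained by any individual d_n. Hence ||M|| = 40.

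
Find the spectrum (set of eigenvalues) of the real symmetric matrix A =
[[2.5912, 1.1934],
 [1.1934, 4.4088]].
sigma(A) ≈ {2, 5}

A is real symmetric, so its spectrum consists of real eigenvalues. Expanding the characteristic polynomial of the displayed matrix gives
  det(λ I - A) = p(λ) = λ^2 + (-7)λ + (10).
Solving p(λ) = 0 yields eigenvalues ≈ 2, 5. (A is shown rounded to 4 decimals, so these recover the underlying integer eigenvalues to within that precision.)
Verification: the trace of A = 7 equals the sum of eigenvalues 7, and det(A) ≈ 9.9999 matches the eigenvalue product 10.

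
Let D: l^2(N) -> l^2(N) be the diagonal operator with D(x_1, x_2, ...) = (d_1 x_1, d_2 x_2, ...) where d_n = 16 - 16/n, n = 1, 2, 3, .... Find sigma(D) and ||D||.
sigma(D) = {16 - 16/n : n ≥ 1} ∪ {16}; ||D|| = 16

A bounded diagonal operator on l^2 with diagonal entries d_n has spectrum equal to the closure of {d_n : n ≥ 1}: every d_n is an eigenvalue (with eigenvector e_n), so {d_n} ⊂ sigma(D); the spectrum is closed, so its closure is too; and for lambda not in the closure, (D - lambda I) has bounded inverse (the diagonal entries 1/(d_n - lambda) are bounded). For our sequence d_n = 16 - 16/n, n = 1, 2, 3, ...:
  - {d_n} = {16 - 16/n : n ≥ 1}; the only limit point is 16
  - closure = {16 - 16/n : n ≥ 1} ∪ {16}
For the norm: a diagonal operator has ||D|| = sup_n |d_n|. Here d_n = 16 - 16/n increases monotonically from d_1 = 0 toward 16, with all terms in [0, 16); so sup_n |d_n| = 16 (the supremum is the limit, not attained). So ||D|| = 16.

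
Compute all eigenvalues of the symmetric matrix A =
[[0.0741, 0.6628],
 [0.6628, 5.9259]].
sigma(A) ≈ {0, 6}

A is real symmetric, so its spectrum consists of real eigenvalues. Expanding the characteristic polynomial of the displayed matrix gives
  det(λ I - A) = p(λ) = λ^2 + (-6)λ + (0).
Solving p(λ) = 0 yields eigenvalues ≈ 0, 6. (A is shown rounded to 4 decimals, so these recover the underlying integer eigenvalues to within that precision.)
Verification: the trace of A = 6 equals the sum of eigenvalues 6, and det(A) ≈ -0.0002 matches the eigenvalue product 0.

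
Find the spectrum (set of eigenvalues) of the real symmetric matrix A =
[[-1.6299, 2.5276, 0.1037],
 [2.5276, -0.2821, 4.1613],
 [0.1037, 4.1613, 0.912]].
sigma(A) ≈ {-5, -1, 5}

A is real symmetric, so its spectrum consists of real eigenvalues. Expanding the characteristic polynomial of the displayed matrix gives
  det(λ I - A) = p(λ) = λ^3 + (1)λ^2 + (-25)λ + (-25.0013).
Solving p(λ) = 0 yields eigenvalues ≈ -5, -1, 5. (A is shown rounded to 4 decimals, so these recover the underlying integer eigenvalues to within that precision.)
Verification: the trace of A = -1 equals the sum of eigenvalues -1, and det(A) ≈ 25.0013 matches the eigenvalue product 25.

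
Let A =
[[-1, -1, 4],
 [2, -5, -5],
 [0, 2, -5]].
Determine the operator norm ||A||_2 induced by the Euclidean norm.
||A||_2 ≈ 8.5356 (= sqrt(largest eigenvalue of A^T A))

||A||_2 = sigma_max(A) = sqrt(lambda_max(A^T A)). Form the symmetric matrix M = A^T A =
[[5, -9, -14],
 [-9, 30, 11],
 [-14, 11, 66]].
Its characteristic polynomial (trace, sum of principal 2x2 minors, determinant of M give the coefficients) is
  p(λ) = det(λ I - M) = λ^3 - 101λ^2 + 2062λ - 841.
No integer candidate from the rational root theorem (±divisors of 841) is a root, so the roots are irrational. The cubic discriminant is Δ = 7971492337 > 0, so there are three distinct real roots. p(0) = -841 and p(1) = 1121 have opposite signs, so a root lies in (0, 1); Newton's method refines it to λ ≈ 0.4163. p(27) = 887 and p(28) = -337 have opposite signs, so a root lies in (27, 28); Newton's method refines it to λ ≈ 27.7276. p(72) = -2713 and p(73) = 473 have opposite signs, so a root lies in (72, 73); Newton's method refines it to λ ≈ 72.8561. Check (Vieta): the three roots sum to 101, matching tr M = 101.
So the eigenvalues of A^T A are ≈ 0.4163, 27.7276, 72.8561 (all ≥ 0, as they must be for A^T A). The largest is λ_max ≈ 72.8561, hence ||A||_2 = sqrt(λ_max) ≈ 8.5356.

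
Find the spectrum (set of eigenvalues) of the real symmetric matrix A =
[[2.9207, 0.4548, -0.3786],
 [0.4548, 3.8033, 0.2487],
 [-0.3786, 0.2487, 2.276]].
sigma(A) ≈ {2, 3, 4}

A is real symmetric, so its spectrum consists of real eigenvalues. Expanding the characteristic polynomial of the displayed matrix gives
  det(λ I - A) = p(λ) = λ^3 + (-9)λ^2 + (26)λ + (-24).
Solving p(λ) = 0 yields eigenvalues ≈ 2, 3, 4. (A is shown rounded to 4 decimals, so these recover the underlying integer eigenvalues to within that precision.)
Verification: the trace of A = 9 equals the sum of eigenvalues 9, and det(A) ≈ 24.0003 matches the eigenvalue product 24.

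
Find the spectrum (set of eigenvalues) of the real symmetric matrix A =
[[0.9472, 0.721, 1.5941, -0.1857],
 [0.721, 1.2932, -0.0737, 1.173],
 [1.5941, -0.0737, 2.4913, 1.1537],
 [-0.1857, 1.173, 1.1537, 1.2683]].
sigma(A) ≈ {-1, 1, 2, 4}

A is real symmetric, so its spectrum consists of real eigenvalues. Expanding the characteristic polynomial of the displayed matrix gives
  det(λ I - A) = p(λ) = λ^4 + (-6)λ^3 + (7)λ^2 + (6.0011)λ + (-8).
Solving p(λ) = 0 yields eigenvalues ≈ -1, 1, 2, 4. (A is shown rounded to 4 decimals, so these recover the underlying integer eigenvalues to within that precision.)
Verification: the trace of A = 6 equals the sum of eigenvalues 6, and det(A) ≈ -8.0008 matches the eigenvalue product -8.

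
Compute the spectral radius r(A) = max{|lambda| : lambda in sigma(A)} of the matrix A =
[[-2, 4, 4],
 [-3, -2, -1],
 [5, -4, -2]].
r(A) ≈ 4.3718

The eigenvalues of A are the roots of its characteristic polynomial. With M = A (coefficients from the trace, the sum of principal 2x2 minors, and det A):
  p(λ) = det(λ I - M) = λ^3 + 6λ^2 - 44.
No integer candidate from the rational root theorem (±divisors of 44) is a root, so the roots are irrational. The cubic discriminant is Δ = -14256 < 0, so there is one real root and a complex-conjugate pair. p(2) = -12 and p(3) = 37 have opposite signs, so a root lies in (2, 3); Newton's method refines it to λ ≈ 2.3021. Dividing out (λ - (2.3021)) leaves approximately λ^2 + 8.3021λ + 19.1127. For λ^2 + 8.3021λ + 19.1127 the discriminant is -7.5252. It is negative, so the remaining roots are the complex-conjugate pair λ ≈ -4.1511 ± 1.3716i. Their product equals the constant term, so |λ|^2 ≈ 19.1127 and |λ| ≈ 4.3718.
Thus the eigenvalues (to 4 decimals) are 2.3021 (modulus 2.3021); -4.1511 ± 1.3716i (modulus 4.3718). The spectral radius is the largest modulus: r(A) ≈ 4.3718. (Cross-check: r(A) ≤ ||A||_2 ≈ 8.6485; equality holds whenever A is normal, though it can also hold for some non-normal A.)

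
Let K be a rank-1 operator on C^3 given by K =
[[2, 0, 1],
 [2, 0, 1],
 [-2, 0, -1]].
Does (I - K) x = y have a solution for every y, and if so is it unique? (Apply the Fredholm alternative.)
(I - K) is singular (det(I - K) = 0, i.e. 1 ∈ sigma(K)). (I - K) x = y is solvable iff y ⊥ ker((I - K)^*) = span{(2, 0, 1)}, i.e. iff 2y_1 + y_3 = 0. When solvable, the solutions are x = y + c·(1, 1, -1), c arbitrary (ker(I - K) = span{(1, 1, -1)}, dimension 1).

K has rank 1, so it is an outer product K = u v^T: every row of K is a multiple of one row vector. Reading off the entries, u = (1, 1, -1) and v = (2, 0, 1) (row i of K equals u_i·v^T). A rank-one matrix u v^T satisfies K u = u (v·u) and kills the (2)-dimensional subspace v^⊥, so its characteristic polynomial is lambda^2 (lambda - v·u) with v·u = tr K = 1. Hence the eigenvalues of I - K are 1 (multiplicity 2) and 1 - (1) = 0, so det(I - K) = 0. (Direct check: I - K =
[[-1, 0, -1],
 [-2, 1, -1],
 [2, 0, 2]]
has determinant 0.) So 1 is an eigenvalue of K and (I - K) is not invertible. The finite-dimensional Fredholm alternative says: either (I - K) is invertible, or ker(I - K) ≠ {0} and then range(I - K) = ker((I - K)^*)^⊥, with dim ker(I - K) = dim ker((I - K)^*). We are in the second case, so we need both kernels. Kernel of I - K: (I - K) u = u - u (v·u) = u - u = 0, so ker(I - K) = span{u} = span{(1, 1, -1)} (it is exactly 1-dimensional because rank(I - K) = 2). Kernel of the adjoint: K is real, so (I - K)^* = I - K^T = I - v u^T, and (I - v u^T) v = v - v (u·v) = 0; hence ker((I - K)^*) = span{v} = span{(2, 0, 1)}. Therefore (I - K) x = y is solvable iff <y, v> = 0, i.e. iff 2y_1 + y_3 = 0. When this holds, K y = u (v·y) = 0, so (I - K) y = y and x = y is a particular solution; the full solution set is the line x = y + c·u = y + c·(1, 1, -1), c ∈ C.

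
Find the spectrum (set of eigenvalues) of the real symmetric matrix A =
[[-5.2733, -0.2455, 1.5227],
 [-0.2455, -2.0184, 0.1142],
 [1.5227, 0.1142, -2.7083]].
sigma(A) ≈ {-6, -2} (-2 with multiplicity 2)

A is real symmetric, so its spectrum consists of real eigenvalues. Expanding the characteristic polynomial of the displayed matrix gives
  det(λ I - A) = p(λ) = λ^3 + (10)λ^2 + (28)λ + (24).
Solving p(λ) = 0 yields eigenvalues ≈ -6, -2, -2. (A is shown rounded to 4 decimals, so these recover the underlying integer eigenvalues to within that precision.)
Verification: the trace of A = -10 equals the sum of eigenvalues -10, and det(A) ≈ -23.9996 matches the eigenvalue product -24.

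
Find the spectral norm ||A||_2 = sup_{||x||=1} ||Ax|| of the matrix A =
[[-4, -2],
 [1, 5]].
||A||_2 = sqrt((46 + sqrt(820))/2) ≈ 6.1088 (= sqrt(largest eigenvalue of A^T A))

||A||_2 = sigma_max(A) = sqrt(lambda_max(A^T A)). Form the symmetric matrix M = A^T A =
[[17, 13],
 [13, 29]].
Its characteristic polynomial (trace, determinant of M give the coefficients) is
  p(λ) = det(λ I - M) = λ^2 - 46λ + 324.
For λ^2 - 46λ + 324 the discriminant is 820. It is nonnegative but not a perfect square, so the roots are real and irrational: λ = (46 ± sqrt(820))/2 ≈ 37.3178, 8.6822.
So the eigenvalues of A^T A are ≈ 8.6822, 37.3178 (all ≥ 0, as they must be for A^T A). The largest is λ_max = (46 + sqrt(820))/2 ≈ 37.3178, hence ||A||_2 = sqrt(λ_max) = sqrt((46 + sqrt(820))/2) ≈ 6.1088.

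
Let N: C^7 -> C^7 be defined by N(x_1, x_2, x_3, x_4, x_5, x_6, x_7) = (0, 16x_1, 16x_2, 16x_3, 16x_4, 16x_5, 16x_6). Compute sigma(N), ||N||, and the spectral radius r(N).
sigma(N) = {0}; ||N|| = 16; r(N) = 0. (N is nilpotent with N^7 = 0.)

On C^7, N is a strictly lower-triangular matrix with 16 on the subdiagonal and zeros elsewhere, so its characteristic polynomial is lambda^7 and every eigenvalue is 0: sigma(N) = {0}. For the operator norm, N e_i = 16e_{i+1} for i = 1, ..., 6 and N e_7 = 0, so the singular values of N are 16 (with multiplicity 6) and 0; hence ||N|| = 16. The spectral radius r(N) = max|lambda| = 0. Note ||N|| > r(N) — characteristic of non-normal nilpotent operators. Indeed N^7 = 0.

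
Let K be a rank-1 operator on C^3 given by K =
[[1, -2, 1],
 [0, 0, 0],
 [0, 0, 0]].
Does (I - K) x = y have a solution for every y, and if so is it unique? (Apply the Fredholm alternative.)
(I - K) is singular (det(I - K) = 0, i.e. 1 ∈ sigma(K)). (I - K) x = y is solvable iff y ⊥ ker((I - K)^*) = span{(1, -2, 1)}, i.e. iff y_1 - 2y_2 + y_3 = 0. When solvable, the solutions are x = y + c·(1, 0, 0), c arbitrary (ker(I - K) = span{(1, 0, 0)}, dimension 1).

K has rank 1, so it is an outer product K = u v^T: every row of K is a multiple of one row vector. Reading off the entries, u = (1, 0, 0) and v = (1, -2, 1) (row i of K equals u_i·v^T). A rank-one matrix u v^T satisfies K u = u (v·u) and kills the (2)-dimensional subspace v^⊥, so its characteristic polynomial is lambda^2 (lambda - v·u) with v·u = tr K = 1. Hence the eigenvalues of I - K are 1 (multiplicity 2) and 1 - (1) = 0, so det(I - K) = 0. (Direct check: I - K =
[[0, 2, -1],
 [0, 1, 0],
 [0, 0, 1]]
has determinant 0.) So 1 is an eigenvalue of K and (I - K) is not invertible. The finite-dimensional Fredholm alternative says: either (I - K) is invertible, or ker(I - K) ≠ {0} and then range(I - K) = ker((I - K)^*)^⊥, with dim ker(I - K) = dim ker((I - K)^*). We are in the second case, so we need both kernels. Kernel of I - K: (I - K) u = u - u (v·u) = u - u = 0, so ker(I - K) = span{u} = span{(1, 0, 0)} (it is exactly 1-dimensional because rank(I - K) = 2). Kernel of the adjoint: K is real, so (I - K)^* = I - K^T = I - v u^T, and (I - v u^T) v = v - v (u·v) = 0; hence ker((I - K)^*) = span{v} = span{(1, -2, 1)}. Therefore (I - K) x = y is solvable iff <y, v> = 0, i.e. iff y_1 - 2y_2 + y_3 = 0. When this holds, K y = u (v·y) = 0, so (I - K) y = y and x = y is a particular solution; the full solution set is the line x = y + c·u = y + c·(1, 0, 0), c ∈ C.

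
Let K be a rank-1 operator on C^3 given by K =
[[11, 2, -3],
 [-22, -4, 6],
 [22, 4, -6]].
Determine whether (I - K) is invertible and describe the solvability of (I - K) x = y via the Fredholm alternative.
(I - K) is singular (det(I - K) = 0, i.e. 1 ∈ sigma(K)). (I - K) x = y is solvable iff y ⊥ ker((I - K)^*) = span{(11, 2, -3)}, i.e. iff 11y_1 + 2y_2 - 3y_3 = 0. When solvable, the solutions are x = y + c·(1, -2, 2), c arbitrary (ker(I - K) = span{(1, -2, 2)}, dimension 1).

K has rank 1, so it is an outer product K = u v^T: every row of K is a multiple of one row vector. Reading off the entries, u = (1, -2, 2) and v = (11, 2, -3) (row i of K equals u_i·v^T). A rank-one matrix u v^T satisfies K u = u (v·u) and kills the (2)-dimensional subspace v^⊥, so its characteristic polynomial is lambda^2 (lambda - v·u) with v·u = tr K = 1. Hence the eigenvalues of I - K are 1 (multiplicity 2) and 1 - (1) = 0, so det(I - K) = 0. (Direct check: I - K =
[[-10, -2, 3],
 [22, 5, -6],
 [-22, -4, 7]]
has determinant 0.) So 1 is an eigenvalue of K and (I - K) is not invertible. The finite-dimensional Fredholm alternative says: either (I - K) is invertible, or ker(I - K) ≠ {0} and then range(I - K) = ker((I - K)^*)^⊥, with dim ker(I - K) = dim ker((I - K)^*). We are in the second case, so we need both kernels. Kernel of I - K: (I - K) u = u - u (v·u) = u - u = 0, so ker(I - K) = span{u} = span{(1, -2, 2)} (it is exactly 1-dimensional because rank(I - K) = 2). Kernel of the adjoint: K is real, so (I - K)^* = I - K^T = I - v u^T, and (I - v u^T) v = v - v (u·v) = 0; hence ker((I - K)^*) = span{v} = span{(11, 2, -3)}. Therefore (I - K) x = y is solvable iff <y, v> = 0, i.e. iff 11y_1 + 2y_2 - 3y_3 = 0. When this holds, K y = u (v·y) = 0, so (I - K) y = y and x = y is a particular solution; the full solution set is the line x = y + c·u = y + c·(1, -2, 2), c ∈ C.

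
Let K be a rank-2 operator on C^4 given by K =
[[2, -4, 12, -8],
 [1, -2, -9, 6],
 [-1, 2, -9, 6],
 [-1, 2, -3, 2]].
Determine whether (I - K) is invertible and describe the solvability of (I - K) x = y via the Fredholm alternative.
(I - K) is invertible (det(I - K) = 18 ≠ 0), so for every y in C^4 the equation (I - K) x = y has a unique solution.

K has rank 2 and factors as K = U V^T = u1 v1^T + u2 v2^T with u1 = (-1, 2, 1, 0), v1 = (1, -2, -3, 2), u2 = (-3, 1, 2, 1), v2 = (-1, 2, -3, 2) (multiplying out reproduces the displayed K). The nonzero eigenvalues of U V^T coincide with those of the 2 x 2 matrix G = V^T U = [[v1·u1, v1·u2], [v2·u1, v2·u2]] = [[-8, -9], [2, 1]], and by the Sylvester determinant identity det(I_4 - U V^T) = det(I_2 - V^T U) = det([[9, 9], [-2, 0]]) = (9)(0) - (9)(-2) = 18. (Direct check: I - K =
[[-1, 4, -12, 8],
 [-1, 3, 9, -6],
 [1, -2, 10, -6],
 [1, -2, 3, -1]]
has determinant 18.) The finite-dimensional Fredholm alternative says: either (I - K) is invertible, or ker(I - K) ≠ {0} and then range(I - K) = ker((I - K)^*)^⊥, with dim ker(I - K) = dim ker((I - K)^*). Since det(I - K) ≠ 0, 1 is not an eigenvalue of K and ker(I - K) = {0}, so we are in the first case: for every y there is a unique x = (I - K)^(-1) y. (Explicitly, by the Woodbury identity, (I - U V^T)^(-1) = I + U (I_2 - G)^(-1) V^T.)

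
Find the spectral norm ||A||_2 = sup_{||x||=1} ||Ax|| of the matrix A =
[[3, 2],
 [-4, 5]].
||A||_2 = sqrt((54 + sqrt(800))/2) ≈ 6.4142 (= sqrt(largest eigenvalue of A^T A))

||A||_2 = sigma_max(A) = sqrt(lambda_max(A^T A)). Form the symmetric matrix M = A^T A =
[[25, -14],
 [-14, 29]].
Its characteristic polynomial (trace, determinant of M give the coefficients) is
  p(λ) = det(λ I - M) = λ^2 - 54λ + 529.
For λ^2 - 54λ + 529 the discriminant is 800. It is nonnegative but not a perfect square, so the roots are real and irrational: λ = (54 ± sqrt(800))/2 ≈ 41.1421, 12.8579.
So the eigenvalues of A^T A are ≈ 12.8579, 41.1421 (all ≥ 0, as they must be for A^T A). The largest is λ_max = (54 + sqrt(800))/2 ≈ 41.1421, hence ||A||_2 = sqrt(λ_max) = sqrt((54 + sqrt(800))/2) ≈ 6.4142.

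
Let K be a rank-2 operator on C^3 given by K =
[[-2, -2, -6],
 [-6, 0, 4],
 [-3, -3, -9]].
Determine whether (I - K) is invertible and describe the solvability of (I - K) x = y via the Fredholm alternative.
(I - K) is invertible (det(I - K) = 12 ≠ 0), so for every y in C^3 the equation (I - K) x = y has a unique solution.

K has rank 2 and factors as K = U V^T = u1 v1^T + u2 v2^T with u1 = (0, -2, 0), v1 = (3, 0, -2), u2 = (-2, 0, -3), v2 = (1, 1, 3) (multiplying out reproduces the displayed K). The nonzero eigenvalues of U V^T coincide with those of the 2 x 2 matrix G = V^T U = [[v1·u1, v1·u2], [v2·u1, v2·u2]] = [[0, 0], [-2, -11]], and by the Sylvester determinant identity det(I_3 - U V^T) = det(I_2 - V^T U) = det([[1, 0], [2, 12]]) = (1)(12) - (0)(2) = 12. (Direct check: I - K =
[[3, 2, 6],
 [6, 1, -4],
 [3, 3, 10]]
has determinant 12.) The finite-dimensional Fredholm alternative says: either (I - K) is invertible, or ker(I - K) ≠ {0} and then range(I - K) = ker((I - K)^*)^⊥, with dim ker(I - K) = dim ker((I - K)^*). Since det(I - K) ≠ 0, 1 is not an eigenvalue of K and ker(I - K) = {0}, so we are in the first case: for every y there is a unique x = (I - K)^(-1) y. (Explicitly, by the Woodbury identity, (I - U V^T)^(-1) = I + U (I_2 - G)^(-1) V^T.)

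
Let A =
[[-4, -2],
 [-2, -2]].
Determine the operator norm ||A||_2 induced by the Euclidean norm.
||A||_2 = sqrt((28 + sqrt(720))/2) ≈ 5.2361 (= sqrt(largest eigenvalue of A^T A))

||A||_2 = sigma_max(A) = sqrt(lambda_max(A^T A)). Form the symmetric matrix M = A^T A =
[[20, 12],
 [12, 8]].
Its characteristic polynomial (trace, determinant of M give the coefficients) is
  p(λ) = det(λ I - M) = λ^2 - 28λ + 16.
For λ^2 - 28λ + 16 the discriminant is 720. It is nonnegative but not a perfect square, so the roots are real and irrational: λ = (28 ± sqrt(720))/2 ≈ 27.4164, 0.5836.
So the eigenvalues of A^T A are ≈ 0.5836, 27.4164 (all ≥ 0, as they must be for A^T A). The largest is λ_max = (28 + sqrt(720))/2 ≈ 27.4164, hence ||A||_2 = sqrt(λ_max) = sqrt((28 + sqrt(720))/2) ≈ 5.2361.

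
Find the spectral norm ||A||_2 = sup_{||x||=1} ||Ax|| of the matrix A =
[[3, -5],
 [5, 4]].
||A||_2 = sqrt((75 + sqrt(149))/2) ≈ 6.6033 (= sqrt(largest eigenvalue of A^T A))

||A||_2 = sigma_max(A) = sqrt(lambda_max(A^T A)). Form the symmetric matrix M = A^T A =
[[34, 5],
 [5, 41]].
Its characteristic polynomial (trace, determinant of M give the coefficients) is
  p(λ) = det(λ I - M) = λ^2 - 75λ + 1369.
For λ^2 - 75λ + 1369 the discriminant is 149. It is nonnegative but not a perfect square, so the roots are real and irrational: λ = (75 ± sqrt(149))/2 ≈ 43.6033, 31.3967.
So the eigenvalues of A^T A are ≈ 31.3967, 43.6033 (all ≥ 0, as they must be for A^T A). The largest is λ_max = (75 + sqrt(149))/2 ≈ 43.6033, hence ||A||_2 = sqrt(λ_max) = sqrt((75 + sqrt(149))/2) ≈ 6.6033.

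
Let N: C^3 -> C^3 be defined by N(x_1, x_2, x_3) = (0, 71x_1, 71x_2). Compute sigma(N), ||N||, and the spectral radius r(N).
sigma(N) = {0}; ||N|| = 71; r(N) = 0. (N is nilpotent with N^3 = 0.)

On C^3, N is a strictly lower-triangular matrix with 71 on the subdiagonal and zeros elsewhere, so its characteristic polynomial is lambda^3 and every eigenvalue is 0: sigma(N) = {0}. For the operator norm, N e_i = 71e_{i+1} for i = 1, ..., 2 and N e_3 = 0, so the singular values of N are 71 (with multiplicity 2) and 0; hence ||N|| = 71. The spectral radius r(N) = max|lambda| = 0. Note ||N|| > r(N) — characteristic of non-normal nilpotent operators. Indeed N^3 = 0.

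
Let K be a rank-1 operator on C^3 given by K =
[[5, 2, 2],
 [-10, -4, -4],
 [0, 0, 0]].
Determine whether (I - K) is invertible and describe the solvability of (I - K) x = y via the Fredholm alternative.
(I - K) is singular (det(I - K) = 0, i.e. 1 ∈ sigma(K)). (I - K) x = y is solvable iff y ⊥ ker((I - K)^*) = span{(5, 2, 2)}, i.e. iff 5y_1 + 2y_2 + 2y_3 = 0. When solvable, the solutions are x = y + c·(1, -2, 0), c arbitrary (ker(I - K) = span{(1, -2, 0)}, dimension 1).

K has rank 1, so it is an outer product K = u v^T: every row of K is a multiple of one row vector. Reading off the entries, u = (1, -2, 0) and v = (5, 2, 2) (row i of K equals u_i·v^T). A rank-one matrix u v^T satisfies K u = u (v·u) and kills the (2)-dimensional subspace v^⊥, so its characteristic polynomial is lambda^2 (lambda - v·u) with v·u = tr K = 1. Hence the eigenvalues of I - K are 1 (multiplicity 2) and 1 - (1) = 0, so det(I - K) = 0. (Direct check: I - K =
[[-4, -2, -2],
 [10, 5, 4],
 [0, 0, 1]]
has determinant 0.) So 1 is an eigenvalue of K and (I - K) is not invertible. The finite-dimensional Fredholm alternative says: either (I - K) is invertible, or ker(I - K) ≠ {0} and then range(I - K) = ker((I - K)^*)^⊥, with dim ker(I - K) = dim ker((I - K)^*). We are in the second case, so we need both kernels. Kernel of I - K: (I - K) u = u - u (v·u) = u - u = 0, so ker(I - K) = span{u} = span{(1, -2, 0)} (it is exactly 1-dimensional because rank(I - K) = 2). Kernel of the adjoint: K is real, so (I - K)^* = I - K^T = I - v u^T, and (I - v u^T) v = v - v (u·v) = 0; hence ker((I - K)^*) = span{v} = span{(5, 2, 2)}. Therefore (I - K) x = y is solvable iff <y, v> = 0, i.e. iff 5y_1 + 2y_2 + 2y_3 = 0. When this holds, K y = u (v·y) = 0, so (I - K) y = y and x = y is a particular solution; the full solution set is the line x = y + c·u = y + c·(1, -2, 0), c ∈ C.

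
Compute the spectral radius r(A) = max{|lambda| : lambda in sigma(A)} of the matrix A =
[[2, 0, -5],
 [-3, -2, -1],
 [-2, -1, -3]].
r(A) ≈ 5.2971

The eigenvalues of A are the roots of its characteristic polynomial. With M = A (coefficients from the trace, the sum of principal 2x2 minors, and det A):
  p(λ) = det(λ I - M) = λ^3 + 3λ^2 - 15λ - 15.
No integer candidate from the rational root theorem (±divisors of 15) is a root, so the roots are irrational. The cubic discriminant is Δ = 23220 > 0, so there are three distinct real roots. p(-6) = -33 and p(-5) = 10 have opposite signs, so a root lies in (-6, -5); Newton's method refines it to λ ≈ -5.2971. p(-1) = 2 and p(0) = -15 have opposite signs, so a root lies in (-1, 0); Newton's method refines it to λ ≈ -0.8888. p(3) = -6 and p(4) = 37 have opposite signs, so a root lies in (3, 4); Newton's method refines it to λ ≈ 3.186. Check (Vieta): the three roots sum to -3, matching tr M = -3.
Thus the eigenvalues (to 4 decimals) are -5.2971 (modulus 5.2971); -0.8888 (modulus 0.8888); 3.186 (modulus 3.186). The spectral radius is the largest modulus: r(A) ≈ 5.2971. (Cross-check: r(A) ≤ ||A||_2 ≈ 5.9847; equality holds whenever A is normal, though it can also hold for some non-normal A.)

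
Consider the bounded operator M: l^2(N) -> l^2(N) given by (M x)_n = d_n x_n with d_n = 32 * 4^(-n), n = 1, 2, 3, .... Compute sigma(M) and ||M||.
sigma(M) = {32 * 4^(-n) : n ≥ 1} ∪ {0}; ||M|| = 8

A bounded diagonal operator on l^2 with diagonal entries d_n has spectrum equal to the closure of {d_n : n ≥ 1}: every d_n is an eigenvalue (with eigenvector e_n), so {d_n} ⊂ sigma(M); the spectrum is closed, so its closure is too; and for lambda not in the closure, (M - lambda I) has bounded inverse (the diagonal entries 1/(d_n - lambda) are bounded). For our sequence d_n = 32 * 4^(-n), n = 1, 2, 3, ...:
  - {d_n} = {32 * 4^(-n) : n ≥ 1}; the only limit point is 0
  - closure = {32 * 4^(-n) : n ≥ 1} ∪ {0}
For the norm: a diagonal operator has ||M|| = sup_n |d_n|. Here d_n = 32 * 4^(-n) is positive and decreasing, so sup_n |d_n| = d_1 = 32/4 = 8. So ||M|| = 8.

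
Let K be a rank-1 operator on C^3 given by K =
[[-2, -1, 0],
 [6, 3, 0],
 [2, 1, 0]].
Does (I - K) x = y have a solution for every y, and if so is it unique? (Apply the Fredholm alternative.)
(I - K) is singular (det(I - K) = 0, i.e. 1 ∈ sigma(K)). (I - K) x = y is solvable iff y ⊥ ker((I - K)^*) = span{(-2, -1, 0)}, i.e. iff -2y_1 - y_2 = 0. When solvable, the solutions are x = y + c·(1, -3, -1), c arbitrary (ker(I - K) = span{(1, -3, -1)}, dimension 1).

K has rank 1, so it is an outer product K = u v^T: every row of K is a multiple of one row vector. Reading off the entries, u = (1, -3, -1) and v = (-2, -1, 0) (row i of K equals u_i·v^T). A rank-one matrix u v^T satisfies K u = u (v·u) and kills the (2)-dimensional subspace v^⊥, so its characteristic polynomial is lambda^2 (lambda - v·u) with v·u = tr K = 1. Hence the eigenvalues of I - K are 1 (multiplicity 2) and 1 - (1) = 0, so det(I - K) = 0. (Direct check: I - K =
[[3, 1, 0],
 [-6, -2, 0],
 [-2, -1, 1]]
has determinant 0.) So 1 is an eigenvalue of K and (I - K) is not invertible. The finite-dimensional Fredholm alternative says: either (I - K) is invertible, or ker(I - K) ≠ {0} and then range(I - K) = ker((I - K)^*)^⊥, with dim ker(I - K) = dim ker((I - K)^*). We are in the second case, so we need both kernels. Kernel of I - K: (I - K) u = u - u (v·u) = u - u = 0, so ker(I - K) = span{u} = span{(1, -3, -1)} (it is exactly 1-dimensional because rank(I - K) = 2). Kernel of the adjoint: K is real, so (I - K)^* = I - K^T = I - v u^T, and (I - v u^T) v = v - v (u·v) = 0; hence ker((I - K)^*) = span{v} = span{(-2, -1, 0)}. Therefore (I - K) x = y is solvable iff <y, v> = 0, i.e. iff -2y_1 - y_2 = 0. When this holds, K y = u (v·y) = 0, so (I - K) y = y and x = y is a particular solution; the full solution set is the line x = y + c·u = y + c·(1, -3, -1), c ∈ C.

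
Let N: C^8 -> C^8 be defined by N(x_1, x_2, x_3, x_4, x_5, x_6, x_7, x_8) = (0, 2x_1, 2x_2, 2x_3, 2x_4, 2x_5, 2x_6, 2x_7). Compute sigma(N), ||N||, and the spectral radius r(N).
sigma(N) = {0}; ||N|| = 2; r(N) = 0. (N is nilpotent with N^8 = 0.)

On C^8, N is a strictly lower-triangular matrix with 2 on the subdiagonal and zeros elsewhere, so its characteristic polynomial is lambda^8 and every eigenvalue is 0: sigma(N) = {0}. For the operator norm, N e_i = 2e_{i+1} for i = 1, ..., 7 and N e_8 = 0, so the singular values of N are 2 (with multiplicity 7) and 0; hence ||N|| = 2. The spectral radius r(N) = max|lambda| = 0. Note ||N|| > r(N) — characteristic of non-normal nilpotent operators. Indeed N^8 = 0.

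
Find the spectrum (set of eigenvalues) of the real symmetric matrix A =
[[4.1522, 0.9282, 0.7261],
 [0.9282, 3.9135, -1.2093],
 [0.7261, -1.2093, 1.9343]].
sigma(A) ≈ {1, 4, 5}

A is real symmetric, so its spectrum consists of real eigenvalues. Expanding the characteristic polynomial of the displayed matrix gives
  det(λ I - A) = p(λ) = λ^3 + (-10)λ^2 + (29)λ + (-20).
Solving p(λ) = 0 yields eigenvalues ≈ 1, 4, 5. (A is shown rounded to 4 decimals, so these recover the underlying integer eigenvalues to within that precision.)
Verification: the trace of A = 10 equals the sum of eigenvalues 10, and det(A) ≈ 19.9996 matches the eigenvalue product 20.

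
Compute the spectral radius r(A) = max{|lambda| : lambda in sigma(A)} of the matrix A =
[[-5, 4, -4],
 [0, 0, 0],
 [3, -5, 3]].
r(A) = 3

The eigenvalues of A are the roots of its characteristic polynomial. With M = A (coefficients from the trace, the sum of principal 2x2 minors, and det A):
  p(λ) = det(λ I - M) = λ^3 + 2λ^2 - 3λ.
The constant term is 0, so λ = 0 is a root. Dividing out λ leaves p(λ) = λ(λ^2 + 2λ - 3). For λ^2 + 2λ - 3 the discriminant is 16. It is a perfect square (4^2), so the roots are rational: λ = (-2 ± 4)/2 = 1, -3.
Thus the eigenvalues (to 4 decimals) are 1 (modulus 1); -3 (modulus 3); 0 (modulus 0). The spectral radius is the largest modulus: r(A) = 3. (Cross-check: r(A) ≤ ||A||_2 ≈ 9.8751; equality holds whenever A is normal, though it can also hold for some non-normal A.)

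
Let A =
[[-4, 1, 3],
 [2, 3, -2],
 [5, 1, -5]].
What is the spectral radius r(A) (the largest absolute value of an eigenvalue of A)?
r(A) ≈ 8.4275

The eigenvalues of A are the roots of its characteristic polynomial. With M = A (coefficients from the trace, the sum of principal 2x2 minors, and det A):
  p(λ) = det(λ I - M) = λ^3 + 6λ^2 - 22λ - 13.
No integer candidate from the rational root theorem (±divisors of 13) is a root, so the roots are irrational. The cubic discriminant is Δ = 97573 > 0, so there are three distinct real roots. p(-9) = -58 and p(-8) = 35 have opposite signs, so a root lies in (-9, -8); Newton's method refines it to λ ≈ -8.4275. p(-1) = 14 and p(0) = -13 have opposite signs, so a root lies in (-1, 0); Newton's method refines it to λ ≈ -0.5228. p(2) = -25 and p(3) = 2 have opposite signs, so a root lies in (2, 3); Newton's method refines it to λ ≈ 2.9503. Check (Vieta): the three roots sum to -6, matching tr M = -6.
Thus the eigenvalues (to 4 decimals) are -8.4275 (modulus 8.4275); -0.5228 (modulus 0.5228); 2.9503 (modulus 2.9503). The spectral radius is the largest modulus: r(A) ≈ 8.4275. (Cross-check: r(A) ≤ ||A||_2 ≈ 9.1747; equality holds whenever A is normal, though it can also hold for some non-normal A.)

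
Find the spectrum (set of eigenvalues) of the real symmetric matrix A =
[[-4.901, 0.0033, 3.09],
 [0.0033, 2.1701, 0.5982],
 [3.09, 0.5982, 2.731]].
sigma(A) ≈ {-6, 2, 4}

A is real symmetric, so its spectrum consists of real eigenvalues. Expanding the characteristic polynomial of the displayed matrix gives
  det(λ I - A) = p(λ) = λ^3 + (0)λ^2 + (-28)λ + (48).
Solving p(λ) = 0 yields eigenvalues ≈ -6, 2, 4. (A is shown rounded to 4 decimals, so these recover the underlying integer eigenvalues to within that precision.)
Verification: the trace of A = 0 equals the sum of eigenvalues 0, and det(A) ≈ -48.0004 matches the eigenvalue product -48.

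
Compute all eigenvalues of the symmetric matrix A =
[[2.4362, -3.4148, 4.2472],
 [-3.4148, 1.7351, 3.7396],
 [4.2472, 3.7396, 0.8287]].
sigma(A) ≈ {-6, 5, 6}

A is real symmetric, so its spectrum consists of real eigenvalues. Expanding the characteristic polynomial of the displayed matrix gives
  det(λ I - A) = p(λ) = λ^3 + (-5)λ^2 + (-36)λ + (180.002).
Solving p(λ) = 0 yields eigenvalues ≈ -6, 5, 6. (A is shown rounded to 4 decimals, so these recover the underlying integer eigenvalues to within that precision.)
Verification: the trace of A = 5 equals the sum of eigenvalues 5, and det(A) ≈ -180.0020 matches the eigenvalue product -180.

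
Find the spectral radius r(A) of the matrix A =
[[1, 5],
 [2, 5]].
r(A) = (6 + sqrt(56))/2 ≈ 6.7417

The eigenvalues of A are the roots of its characteristic polynomial. With M = A (coefficients from the trace and determinant):
  p(λ) = det(λ I - M) = λ^2 - 6λ - 5.
For λ^2 - 6λ - 5 the discriminant is 56. It is nonnegative but not a perfect square, so the roots are real and irrational: λ = (6 ± sqrt(56))/2 ≈ 6.7417, -0.7417.
Thus the eigenvalues (to 4 decimals) are 6.7417 (modulus 6.7417); -0.7417 (modulus 0.7417). The spectral radius is the largest modulus: r(A) = (6 + sqrt(56))/2 ≈ 6.7417. (Cross-check: r(A) ≤ ||A||_2 ≈ 7.3852; equality holds whenever A is normal, though it can also hold for some non-normal A.)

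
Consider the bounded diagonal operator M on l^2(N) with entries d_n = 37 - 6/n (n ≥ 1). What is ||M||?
||M|| = 37

For a diagonal operator on l^2 with entries d_n, ||M|| = sup_n |d_n|. Here d_1 = 31, d_2 = 34, ..., and d_n = 37 - 6/n increases monotonically toward 37. All terms lie in [31, 37), so |d_n| = d_n and the supremum is the limit 37, which is not attained by any individual d_n. Hence ||M|| = 37.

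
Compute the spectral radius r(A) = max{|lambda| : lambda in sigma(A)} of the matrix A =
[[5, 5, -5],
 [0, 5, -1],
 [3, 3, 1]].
r(A) = 5

The eigenvalues of A are the roots of its characteristic polynomial. With M = A (coefficients from the trace, the sum of principal 2x2 minors, and det A):
  p(λ) = det(λ I - M) = λ^3 - 11λ^2 + 53λ - 100.
By the rational root theorem any rational root is an integer divisor of 100. Testing λ = 4: p(4) = 64 - 176 + 212 - 100 = 0, so λ = 4 is a root. Dividing out (λ - 4) leaves p(λ) = (λ - 4)(λ^2 - 7λ + 25). For λ^2 - 7λ + 25 the discriminant is -51. It is negative, so the roots are the complex-conjugate pair λ = 7/2 ± (sqrt(51)/2) i ≈ 3.5 ± 3.5707i. For a conjugate pair the product of the roots equals the constant term, so |λ|^2 = 25 and |λ| = sqrt(25) = 5.
Thus the eigenvalues (to 4 decimals) are 3.5 ± 3.5707i (modulus 5); 4 (modulus 4). The spectral radius is the largest modulus: r(A) = 5. (Cross-check: r(A) ≤ ||A||_2 ≈ 9.9701; equality holds whenever A is normal, though it can also hold for some non-normal A.)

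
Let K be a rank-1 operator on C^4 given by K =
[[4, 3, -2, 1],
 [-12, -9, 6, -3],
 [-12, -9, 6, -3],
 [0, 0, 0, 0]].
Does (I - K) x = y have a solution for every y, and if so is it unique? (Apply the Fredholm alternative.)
(I - K) is singular (det(I - K) = 0, i.e. 1 ∈ sigma(K)). (I - K) x = y is solvable iff y ⊥ ker((I - K)^*) = span{(4, 3, -2, 1)}, i.e. iff 4y_1 + 3y_2 - 2y_3 + y_4 = 0. When solvable, the solutions are x = y + c·(1, -3, -3, 0), c arbitrary (ker(I - K) = span{(1, -3, -3, 0)}, dimension 1).

K has rank 1, so it is an outer product K = u v^T: every row of K is a multiple of one row vector. Reading off the entries, u = (1, -3, -3, 0) and v = (4, 3, -2, 1) (row i of K equals u_i·v^T). A rank-one matrix u v^T satisfies K u = u (v·u) and kills the (3)-dimensional subspace v^⊥, so its characteristic polynomial is lambda^3 (lambda - v·u) with v·u = tr K = 1. Hence the eigenvalues of I - K are 1 (multiplicity 3) and 1 - (1) = 0, so det(I - K) = 0. (Direct check: I - K =
[[-3, -3, 2, -1],
 [12, 10, -6, 3],
 [12, 9, -5, 3],
 [0, 0, 0, 1]]
has determinant 0.) So 1 is an eigenvalue of K and (I - K) is not invertible. The finite-dimensional Fredholm alternative says: either (I - K) is invertible, or ker(I - K) ≠ {0} and then range(I - K) = ker((I - K)^*)^⊥, with dim ker(I - K) = dim ker((I - K)^*). We are in the second case, so we need both kernels. Kernel of I - K: (I - K) u = u - u (v·u) = u - u = 0, so ker(I - K) = span{u} = span{(1, -3, -3, 0)} (it is exactly 1-dimensional because rank(I - K) = 3). Kernel of the adjoint: K is real, so (I - K)^* = I - K^T = I - v u^T, and (I - v u^T) v = v - v (u·v) = 0; hence ker((I - K)^*) = span{v} = span{(4, 3, -2, 1)}. Therefore (I - K) x = y is solvable iff <y, v> = 0, i.e. iff 4y_1 + 3y_2 - 2y_3 + y_4 = 0. When this holds, K y = u (v·y) = 0, so (I - K) y = y and x = y is a particular solution; the full solution set is the line x = y + c·u = y + c·(1, -3, -3, 0), c ∈ C.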